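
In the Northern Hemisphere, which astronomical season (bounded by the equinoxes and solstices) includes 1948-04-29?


Date: April 29
Astronomical Spring (approx.; exact equinox/solstice day varies by year): March 20 to June 20
April 29 falls within the Spring window

Spring


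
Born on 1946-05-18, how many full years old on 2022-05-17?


Birth: 1946-05-18
Reference: 2022-05-17
Year difference: 2022 - 1946 = 76
Birthday not yet reached in 2022, subtract 1

75 years old


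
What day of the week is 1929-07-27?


Date: July 27, 1929
Anchor: Jan 1, 1929. With p = 1929 - 1 = 1928: (p + p//4 - p//100 + p//400) mod 7 = (1928 + 482 - 19 + 4) mod 7 = 2395 mod 7 = 1 -> Tuesday (Mon=0 ... Sun=6)
Days before July (Jan-Jun): 181; offset = 181 + 27 - 1 = 207
Weekday index = (1 + 207) mod 7 = 5

Day of the week: Saturday


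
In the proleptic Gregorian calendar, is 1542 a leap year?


Gregorian leap year rule: divisible by 4, but not by 100, unless also by 400.
1542 is not divisible by 4 -> not a leap year

No


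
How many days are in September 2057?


September 2057

30 days


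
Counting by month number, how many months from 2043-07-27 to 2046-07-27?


From July 2043 to July 2046
3 years * 12 = 36 months = 36

36 months


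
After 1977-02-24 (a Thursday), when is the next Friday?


Current: Thursday
Target: Friday
Days ahead: 1

Next Friday: 1977-02-25


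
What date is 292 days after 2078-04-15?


Start: 2078-04-15, add 292 days
April 2078 has 30 days: 30 - 15 = 15 days to April 30 -> 277 left
May 2078 has 31 days -> 246 left
June 2078 has 30 days -> 216 left
July 2078 has 31 days -> 185 left
August 2078 has 31 days -> 154 left
September 2078 has 30 days -> 124 left
October 2078 has 31 days -> 93 left
November 2078 has 30 days -> 63 left
December 2078 has 31 days -> 32 left
January 2079 has 31 days -> 1 left
February 2079: 1 <= 28 -> lands on February 1

Result: 2079-02-01


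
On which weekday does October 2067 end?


October 2067 has 31 days
Anchor: Jan 1, 2067. With p = 2067 - 1 = 2066: (p + p//4 - p//100 + p//400) mod 7 = (2066 + 516 - 20 + 5) mod 7 = 2567 mod 7 = 5 -> Saturday (Mon=0 ... Sun=6)
Days before October (Jan-Sep): 273; October 1 index = (5 + 273) mod 7 = 5 -> Saturday
Last day offset: 31 - 1 = 30 days
Weekday index = (5 + 30) mod 7 = 0

Monday, October 31


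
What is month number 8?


Month 8 of 12

August


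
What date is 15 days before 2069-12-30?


Start: 2069-12-30, subtract 15 days
30 - 15 = 15 stays within December 2069

Result: 2069-12-15


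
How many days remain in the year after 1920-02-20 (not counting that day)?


Day of year: 51 of 366
Remaining = 366 - 51

315 days


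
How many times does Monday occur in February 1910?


February 1910 has 28 days
Anchor: Jan 1, 1910. With p = 1910 - 1 = 1909: (p + p//4 - p//100 + p//400) mod 7 = (1909 + 477 - 19 + 4) mod 7 = 2371 mod 7 = 5 -> Saturday (Mon=0 ... Sun=6)
Days before February (Jan): 31; February 1 index = (5 + 31) mod 7 = 1 -> Tuesday
First Monday is February 7
Mondays: 7, 14, 21, 28

4 Mondays


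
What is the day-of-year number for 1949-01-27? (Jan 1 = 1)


Date: January 27, 1949
No months before January
Plus 27 days in January

Day of year: 27


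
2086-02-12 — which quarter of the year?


Month: February (month 2)
Q1: Jan-Mar, Q2: Apr-Jun, Q3: Jul-Sep, Q4: Oct-Dec

Q1


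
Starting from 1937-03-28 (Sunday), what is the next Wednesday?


Current: Sunday
Target: Wednesday
Days ahead: 3

Next Wednesday: 1937-03-31


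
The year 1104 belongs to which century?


Century = (year - 1) // 100 + 1
= (1104 - 1) // 100 + 1
= 1103 // 100 + 1
= 11 + 1

12th century


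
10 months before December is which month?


December is month 12
12 - 10 = 2

February


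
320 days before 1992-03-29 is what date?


Start: 1992-03-29, subtract 320 days
Back 29 days from March 29 reaches February 29, 1992 -> 291 left
February 1992 has 29 days -> back to January 31, 1992 -> 262 left
January 1992 has 31 days -> back to December 31, 1991 -> 231 left
December 1991 has 31 days -> back to November 30, 1991 -> 200 left
November 1991 has 30 days -> back to October 31, 1991 -> 170 left
October 1991 has 31 days -> back to September 30, 1991 -> 139 left
September 1991 has 30 days -> back to August 31, 1991 -> 109 left
August 1991 has 31 days -> back to July 31, 1991 -> 78 left
July 1991 has 31 days -> back to June 30, 1991 -> 47 left
June 1991 has 30 days -> back to May 31, 1991 -> 17 left
May 1991: 31 - 17 = 14 -> lands on May 14

Result: 1991-05-14


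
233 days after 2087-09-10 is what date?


Start: 2087-09-10, add 233 days
September 2087 has 30 days: 30 - 10 = 20 days to September 30 -> 213 left
October 2087 has 31 days -> 182 left
November 2087 has 30 days -> 152 left
December 2087 has 31 days -> 121 left
January 2088 has 31 days -> 90 left
February 2088 has 29 days -> 61 left
March 2088 has 31 days -> 30 left
April 2088: 30 <= 30 -> lands on April 30

Result: 2088-04-30


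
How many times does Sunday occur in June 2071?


June 2071 has 30 days
Anchor: Jan 1, 2071. With p = 2071 - 1 = 2070: (p + p//4 - p//100 + p//400) mod 7 = (2070 + 517 - 20 + 5) mod 7 = 2572 mod 7 = 3 -> Thursday (Mon=0 ... Sun=6)
Days before June (Jan-May): 151; June 1 index = (3 + 151) mod 7 = 0 -> Monday
First Sunday is June 7
Sundays: 7, 14, 21, 28

4 Sundays


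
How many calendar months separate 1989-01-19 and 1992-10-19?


From January 1989 to October 1992
3 years * 12 = 36 months, plus 9 months = 45

45 months


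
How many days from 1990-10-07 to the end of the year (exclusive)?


Day of year: 280 of 365
Remaining = 365 - 280

85 days


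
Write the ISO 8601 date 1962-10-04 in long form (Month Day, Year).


ISO 1962-10-04 parses as year=1962, month=10, day=04
Month 10 -> October

October 4, 1962


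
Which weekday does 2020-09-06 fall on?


Date: September 6, 2020
Anchor: Jan 1, 2020. With p = 2020 - 1 = 2019: (p + p//4 - p//100 + p//400) mod 7 = (2019 + 504 - 20 + 5) mod 7 = 2508 mod 7 = 2 -> Wednesday (Mon=0 ... Sun=6)
Days before September (Jan-Aug): 244; offset = 244 + 6 - 1 = 249
Weekday index = (2 + 249) mod 7 = 6

Day of the week: Sunday


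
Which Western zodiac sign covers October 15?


Date: October 15
Conventional tropical zodiac dates: Libra from September 23 onward; Scorpio starts October 23
October 15 falls within the Libra range

Libra


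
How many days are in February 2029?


February 2029 (leap year: no)

28 days


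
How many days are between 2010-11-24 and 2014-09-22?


From 2010-11-24 to 2014-09-22
2010-11-24: days before November = 31 + 28 + 31 + 30 + 31 + 30 + 31 + 31 + 30 + 31 = 304 (2010 is not a leap year); day of year = 304 + 24 = 328
2014-09-22: days before September = 31 + 28 + 31 + 30 + 31 + 30 + 31 + 31 = 243 (2014 is not a leap year); day of year = 243 + 22 = 265
Rest of 2010: 365 - 328 = 37
Full years 2011 (365), 2012 (366), 2013 (365): 1096
Total = 37 + 1096 + 265 = 1398

1398 days


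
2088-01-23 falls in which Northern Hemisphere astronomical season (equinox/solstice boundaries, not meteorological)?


Date: January 23
Astronomical Winter (approx.; exact equinox/solstice day varies by year): December 21 to March 19
January 23 falls within the Winter window

Winter


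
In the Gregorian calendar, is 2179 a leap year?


Gregorian leap year rule: divisible by 4, but not by 100, unless also by 400.
2179 is not divisible by 4 -> not a leap year

No


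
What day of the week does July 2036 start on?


Target: July 1, 2036
Anchor: Jan 1, 2036. With p = 2036 - 1 = 2035: (p + p//4 - p//100 + p//400) mod 7 = (2035 + 508 - 20 + 5) mod 7 = 2528 mod 7 = 1 -> Tuesday (Mon=0 ... Sun=6)
Days before July (Jan-Jun): 182 days
Weekday index = (1 + 182) mod 7 = 1

Tuesday


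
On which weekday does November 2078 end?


November 2078 has 30 days
Anchor: Jan 1, 2078. With p = 2078 - 1 = 2077: (p + p//4 - p//100 + p//400) mod 7 = (2077 + 519 - 20 + 5) mod 7 = 2581 mod 7 = 5 -> Saturday (Mon=0 ... Sun=6)
Days before November (Jan-Oct): 304; November 1 index = (5 + 304) mod 7 = 1 -> Tuesday
Last day offset: 30 - 1 = 29 days
Weekday index = (1 + 29) mod 7 = 2

Wednesday, November 30


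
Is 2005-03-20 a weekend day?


Anchor: Jan 1, 2005. With p = 2005 - 1 = 2004: (p + p//4 - p//100 + p//400) mod 7 = (2004 + 501 - 20 + 5) mod 7 = 2490 mod 7 = 5 -> Saturday (Mon=0 ... Sun=6)
Day of year: 79; offset = 78
Weekday index = (5 + 78) mod 7 = 6 -> Sunday
Weekend days: Saturday, Sunday

Yes


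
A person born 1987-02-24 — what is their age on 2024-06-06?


Birth: 1987-02-24
Reference: 2024-06-06
Year difference: 2024 - 1987 = 37

37 years old


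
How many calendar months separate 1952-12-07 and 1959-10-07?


From December 1952 to October 1959
7 years * 12 = 84 months, minus 2 months = 82

82 months


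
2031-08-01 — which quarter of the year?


Month: August (month 8)
Q1: Jan-Mar, Q2: Apr-Jun, Q3: Jul-Sep, Q4: Oct-Dec

Q3


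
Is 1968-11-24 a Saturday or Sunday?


Anchor: Jan 1, 1968. With p = 1968 - 1 = 1967: (p + p//4 - p//100 + p//400) mod 7 = (1967 + 491 - 19 + 4) mod 7 = 2443 mod 7 = 0 -> Monday (Mon=0 ... Sun=6)
Day of year: 329; offset = 328
Weekday index = (0 + 328) mod 7 = 6 -> Sunday
Weekend days: Saturday, Sunday

Yes


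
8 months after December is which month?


December is month 12
12 + 8 = 20; wrap: 20 - 12 = 8

August


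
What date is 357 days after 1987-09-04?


Start: 1987-09-04, add 357 days
September 1987 has 30 days: 30 - 4 = 26 days to September 30 -> 331 left
October 1987 has 31 days -> 300 left
November 1987 has 30 days -> 270 left
December 1987 has 31 days -> 239 left
January 1988 has 31 days -> 208 left
February 1988 has 29 days -> 179 left
March 1988 has 31 days -> 148 left
April 1988 has 30 days -> 118 left
May 1988 has 31 days -> 87 left
June 1988 has 30 days -> 57 left
July 1988 has 31 days -> 26 left
August 1988: 26 <= 31 -> lands on August 26

Result: 1988-08-26


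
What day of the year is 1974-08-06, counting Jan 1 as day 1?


Date: August 6, 1974
Days in months 1 through 7: 212
Plus 6 days in August

Day of year: 218


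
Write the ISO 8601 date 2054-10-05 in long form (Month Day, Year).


ISO 2054-10-05 parses as year=2054, month=10, day=05
Month 10 -> October

October 5, 2054


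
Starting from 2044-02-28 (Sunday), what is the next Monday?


Current: Sunday
Target: Monday
Days ahead: 1

Next Monday: 2044-02-29


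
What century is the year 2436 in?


Century = (year - 1) // 100 + 1
= (2436 - 1) // 100 + 1
= 2435 // 100 + 1
= 24 + 1

25th century


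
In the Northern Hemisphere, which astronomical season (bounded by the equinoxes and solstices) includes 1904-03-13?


Date: March 13
Astronomical Winter (approx.; exact equinox/solstice day varies by year): December 21 to March 19
March 13 falls within the Winter window

Winter


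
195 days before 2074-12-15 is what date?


Start: 2074-12-15, subtract 195 days
Back 15 days from December 15 reaches November 30, 2074 -> 180 left
November 2074 has 30 days -> back to October 31, 2074 -> 150 left
October 2074 has 31 days -> back to September 30, 2074 -> 119 left
September 2074 has 30 days -> back to August 31, 2074 -> 89 left
August 2074 has 31 days -> back to July 31, 2074 -> 58 left
July 2074 has 31 days -> back to June 30, 2074 -> 27 left
June 2074: 30 - 27 = 3 -> lands on June 3

Result: 2074-06-03


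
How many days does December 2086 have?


December 2086

31 days


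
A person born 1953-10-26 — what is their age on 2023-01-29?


Birth: 1953-10-26
Reference: 2023-01-29
Year difference: 2023 - 1953 = 70
Birthday not yet reached in 2023, subtract 1

69 years old


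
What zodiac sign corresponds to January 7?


Date: January 7
Conventional tropical zodiac dates: Capricorn from December 22 onward; Aquarius starts January 20
January 7 falls within the Capricorn range

Capricorn


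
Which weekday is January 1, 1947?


Target: January 1, 1947
Anchor: Jan 1, 1947. With p = 1947 - 1 = 1946: (p + p//4 - p//100 + p//400) mod 7 = (1946 + 486 - 19 + 4) mod 7 = 2417 mod 7 = 2 -> Wednesday (Mon=0 ... Sun=6)
Offset from anchor: 0 days
Weekday index = (2 + 0) mod 7 = 2

Wednesday


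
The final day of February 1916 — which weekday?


February 1916 has 29 days
Anchor: Jan 1, 1916. With p = 1916 - 1 = 1915: (p + p//4 - p//100 + p//400) mod 7 = (1915 + 478 - 19 + 4) mod 7 = 2378 mod 7 = 5 -> Saturday (Mon=0 ... Sun=6)
Days before February (Jan): 31; February 1 index = (5 + 31) mod 7 = 1 -> Tuesday
Last day offset: 29 - 1 = 28 days
Weekday index = (1 + 28) mod 7 = 1

Tuesday, February 29


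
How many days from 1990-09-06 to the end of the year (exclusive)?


Day of year: 249 of 365
Remaining = 365 - 249

116 days


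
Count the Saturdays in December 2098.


December 2098 has 31 days
Anchor: Jan 1, 2098. With p = 2098 - 1 = 2097: (p + p//4 - p//100 + p//400) mod 7 = (2097 + 524 - 20 + 5) mod 7 = 2606 mod 7 = 2 -> Wednesday (Mon=0 ... Sun=6)
Days before December (Jan-Nov): 334; December 1 index = (2 + 334) mod 7 = 0 -> Monday
First Saturday is December 6
Saturdays: 6, 13, 20, 27

4 Saturdays


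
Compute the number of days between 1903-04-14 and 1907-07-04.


From 1903-04-14 to 1907-07-04
1903-04-14: days before April = 31 + 28 + 31 = 90 (1903 is not a leap year); day of year = 90 + 14 = 104
1907-07-04: days before July = 31 + 28 + 31 + 30 + 31 + 30 = 181 (1907 is not a leap year); day of year = 181 + 4 = 185
Rest of 1903: 365 - 104 = 261
Full years 1904 (366), 1905 (365), 1906 (365): 1096
Total = 261 + 1096 + 185 = 1542

1542 days


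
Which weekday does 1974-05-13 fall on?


Date: May 13, 1974
Anchor: Jan 1, 1974. With p = 1974 - 1 = 1973: (p + p//4 - p//100 + p//400) mod 7 = (1973 + 493 - 19 + 4) mod 7 = 2451 mod 7 = 1 -> Tuesday (Mon=0 ... Sun=6)
Days before May (Jan-Apr): 120; offset = 120 + 13 - 1 = 132
Weekday index = (1 + 132) mod 7 = 0

Day of the week: Monday


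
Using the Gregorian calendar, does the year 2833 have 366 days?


Gregorian leap year rule: divisible by 4, but not by 100, unless also by 400.
2833 is not divisible by 4 -> not a leap year

No


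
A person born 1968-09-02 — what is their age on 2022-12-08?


Birth: 1968-09-02
Reference: 2022-12-08
Year difference: 2022 - 1968 = 54

54 years old


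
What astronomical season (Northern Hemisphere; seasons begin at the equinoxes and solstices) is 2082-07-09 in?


Date: July 9
Astronomical Summer (approx.; exact equinox/solstice day varies by year): June 21 to September 21
July 9 falls within the Summer window

Summer


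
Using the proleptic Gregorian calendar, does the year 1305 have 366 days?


Gregorian leap year rule: divisible by 4, but not by 100, unless also by 400.
1305 is not divisible by 4 -> not a leap year

No


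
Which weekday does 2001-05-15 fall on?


Date: May 15, 2001
Anchor: Jan 1, 2001. With p = 2001 - 1 = 2000: (p + p//4 - p//100 + p//400) mod 7 = (2000 + 500 - 20 + 5) mod 7 = 2485 mod 7 = 0 -> Monday (Mon=0 ... Sun=6)
Days before May (Jan-Apr): 120; offset = 120 + 15 - 1 = 134
Weekday index = (0 + 134) mod 7 = 1

Day of the week: Tuesday


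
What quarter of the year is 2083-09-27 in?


Month: September (month 9)
Q1: Jan-Mar, Q2: Apr-Jun, Q3: Jul-Sep, Q4: Oct-Dec

Q3


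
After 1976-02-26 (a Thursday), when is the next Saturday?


Current: Thursday
Target: Saturday
Days ahead: 2

Next Saturday: 1976-02-28


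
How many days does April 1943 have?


April 1943

30 days


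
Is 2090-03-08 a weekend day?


Anchor: Jan 1, 2090. With p = 2090 - 1 = 2089: (p + p//4 - p//100 + p//400) mod 7 = (2089 + 522 - 20 + 5) mod 7 = 2596 mod 7 = 6 -> Sunday (Mon=0 ... Sun=6)
Day of year: 67; offset = 66
Weekday index = (6 + 66) mod 7 = 2 -> Wednesday
Weekend days: Saturday, Sunday

No


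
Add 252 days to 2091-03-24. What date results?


Start: 2091-03-24, add 252 days
March 2091 has 31 days: 31 - 24 = 7 days to March 31 -> 245 left
April 2091 has 30 days -> 215 left
May 2091 has 31 days -> 184 left
June 2091 has 30 days -> 154 left
July 2091 has 31 days -> 123 left
August 2091 has 31 days -> 92 left
September 2091 has 30 days -> 62 left
October 2091 has 31 days -> 31 left
November 2091 has 30 days -> 1 left
December 2091: 1 <= 31 -> lands on December 1

Result: 2091-12-01


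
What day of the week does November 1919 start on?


Target: November 1, 1919
Anchor: Jan 1, 1919. With p = 1919 - 1 = 1918: (p + p//4 - p//100 + p//400) mod 7 = (1918 + 479 - 19 + 4) mod 7 = 2382 mod 7 = 2 -> Wednesday (Mon=0 ... Sun=6)
Days before November (Jan-Oct): 304 days
Weekday index = (2 + 304) mod 7 = 5

Saturday


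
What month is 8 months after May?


May is month 5
5 + 8 = 13; wrap: 13 - 12 = 1

January


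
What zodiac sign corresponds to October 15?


Date: October 15
Conventional tropical zodiac dates: Libra from September 23 onward; Scorpio starts October 23
October 15 falls within the Libra range

Libra


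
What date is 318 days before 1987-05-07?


Start: 1987-05-07, subtract 318 days
Back 7 days from May 7 reaches April 30, 1987 -> 311 left
April 1987 has 30 days -> back to March 31, 1987 -> 281 left
March 1987 has 31 days -> back to February 28, 1987 -> 250 left
February 1987 has 28 days -> back to January 31, 1987 -> 222 left
January 1987 has 31 days -> back to December 31, 1986 -> 191 left
December 1986 has 31 days -> back to November 30, 1986 -> 160 left
November 1986 has 30 days -> back to October 31, 1986 -> 130 left
October 1986 has 31 days -> back to September 30, 1986 -> 99 left
September 1986 has 30 days -> back to August 31, 1986 -> 69 left
August 1986 has 31 days -> back to July 31, 1986 -> 38 left
July 1986 has 31 days -> back to June 30, 1986 -> 7 left
June 1986: 30 - 7 = 23 -> lands on June 23

Result: 1986-06-23


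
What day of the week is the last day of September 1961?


September 1961 has 30 days
Anchor: Jan 1, 1961. With p = 1961 - 1 = 1960: (p + p//4 - p//100 + p//400) mod 7 = (1960 + 490 - 19 + 4) mod 7 = 2435 mod 7 = 6 -> Sunday (Mon=0 ... Sun=6)
Days before September (Jan-Aug): 243; September 1 index = (6 + 243) mod 7 = 4 -> Friday
Last day offset: 30 - 1 = 29 days
Weekday index = (4 + 29) mod 7 = 5

Saturday, September 30


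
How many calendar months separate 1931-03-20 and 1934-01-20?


From March 1931 to January 1934
3 years * 12 = 36 months, minus 2 months = 34

34 months


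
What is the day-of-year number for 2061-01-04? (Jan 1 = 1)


Date: January 4, 2061
No months before January
Plus 4 days in January

Day of year: 4


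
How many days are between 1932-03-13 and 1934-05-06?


From 1932-03-13 to 1934-05-06
1932-03-13: days before March = 31 + 29 = 60 (1932 is a leap year); day of year = 60 + 13 = 73
1934-05-06: days before May = 31 + 28 + 31 + 30 = 120 (1934 is not a leap year); day of year = 120 + 6 = 126
Rest of 1932: 366 - 73 = 293
Full years 1933 (365): 365
Total = 293 + 365 + 126 = 784

784 days


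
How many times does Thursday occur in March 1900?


March 1900 has 31 days
Anchor: Jan 1, 1900. With p = 1900 - 1 = 1899: (p + p//4 - p//100 + p//400) mod 7 = (1899 + 474 - 18 + 4) mod 7 = 2359 mod 7 = 0 -> Monday (Mon=0 ... Sun=6)
Days before March (Jan-Feb): 59; March 1 index = (0 + 59) mod 7 = 3 -> Thursday
First Thursday is March 1
Thursdays: 1, 8, 15, 22, 29

5 Thursdays


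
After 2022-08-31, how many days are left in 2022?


Day of year: 243 of 365
Remaining = 365 - 243

122 days


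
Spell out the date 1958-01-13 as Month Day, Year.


ISO 1958-01-13 parses as year=1958, month=01, day=13
Month 1 -> January

January 13, 1958


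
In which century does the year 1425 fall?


Century = (year - 1) // 100 + 1
= (1425 - 1) // 100 + 1
= 1424 // 100 + 1
= 14 + 1

15th century


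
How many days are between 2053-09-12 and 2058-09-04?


From 2053-09-12 to 2058-09-04
2053-09-12: days before September = 31 + 28 + 31 + 30 + 31 + 30 + 31 + 31 = 243 (2053 is not a leap year); day of year = 243 + 12 = 255
2058-09-04: days before September = 31 + 28 + 31 + 30 + 31 + 30 + 31 + 31 = 243 (2058 is not a leap year); day of year = 243 + 4 = 247
Rest of 2053: 365 - 255 = 110
Full years 2054 (365), 2055 (365), 2056 (366), 2057 (365): 1461
Total = 110 + 1461 + 247 = 1818

1818 days


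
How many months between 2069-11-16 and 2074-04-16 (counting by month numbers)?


From November 2069 to April 2074
5 years * 12 = 60 months, minus 7 months = 53

53 months


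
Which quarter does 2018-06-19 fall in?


Month: June (month 6)
Q1: Jan-Mar, Q2: Apr-Jun, Q3: Jul-Sep, Q4: Oct-Dec

Q2


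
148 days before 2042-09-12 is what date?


Start: 2042-09-12, subtract 148 days
Back 12 days from September 12 reaches August 31, 2042 -> 136 left
August 2042 has 31 days -> back to July 31, 2042 -> 105 left
July 2042 has 31 days -> back to June 30, 2042 -> 74 left
June 2042 has 30 days -> back to May 31, 2042 -> 44 left
May 2042 has 31 days -> back to April 30, 2042 -> 13 left
April 2042: 30 - 13 = 17 -> lands on April 17

Result: 2042-04-17


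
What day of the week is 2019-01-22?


Date: January 22, 2019
Anchor: Jan 1, 2019. With p = 2019 - 1 = 2018: (p + p//4 - p//100 + p//400) mod 7 = (2018 + 504 - 20 + 5) mod 7 = 2507 mod 7 = 1 -> Tuesday (Mon=0 ... Sun=6)
Days into year = 22 - 1 = 21
Weekday index = (1 + 21) mod 7 = 1

Day of the week: Tuesday


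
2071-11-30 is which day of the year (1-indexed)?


Date: November 30, 2071
Days in months 1 through 10: 304
Plus 30 days in November

Day of year: 334


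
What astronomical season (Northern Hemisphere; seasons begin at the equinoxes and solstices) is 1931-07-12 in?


Date: July 12
Astronomical Summer (approx.; exact equinox/solstice day varies by year): June 21 to September 21
July 12 falls within the Summer window

Summer


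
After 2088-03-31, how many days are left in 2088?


Day of year: 91 of 366
Remaining = 366 - 91

275 days


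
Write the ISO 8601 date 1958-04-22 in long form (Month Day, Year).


ISO 1958-04-22 parses as year=1958, month=04, day=22
Month 4 -> April

April 22, 1958


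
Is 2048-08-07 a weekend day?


Anchor: Jan 1, 2048. With p = 2048 - 1 = 2047: (p + p//4 - p//100 + p//400) mod 7 = (2047 + 511 - 20 + 5) mod 7 = 2543 mod 7 = 2 -> Wednesday (Mon=0 ... Sun=6)
Day of year: 220; offset = 219
Weekday index = (2 + 219) mod 7 = 4 -> Friday
Weekend days: Saturday, Sunday

No


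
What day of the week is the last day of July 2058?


July 2058 has 31 days
Anchor: Jan 1, 2058. With p = 2058 - 1 = 2057: (p + p//4 - p//100 + p//400) mod 7 = (2057 + 514 - 20 + 5) mod 7 = 2556 mod 7 = 1 -> Tuesday (Mon=0 ... Sun=6)
Days before July (Jan-Jun): 181; July 1 index = (1 + 181) mod 7 = 0 -> Monday
Last day offset: 31 - 1 = 30 days
Weekday index = (0 + 30) mod 7 = 2

Wednesday, July 31


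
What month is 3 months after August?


August is month 8
8 + 3 = 11

November


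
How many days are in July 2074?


July 2074

31 days


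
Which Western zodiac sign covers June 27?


Date: June 27
Conventional tropical zodiac dates: Cancer from June 21 onward; Leo starts July 23
June 27 falls within the Cancer range

Cancer


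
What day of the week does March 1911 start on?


Target: March 1, 1911
Anchor: Jan 1, 1911. With p = 1911 - 1 = 1910: (p + p//4 - p//100 + p//400) mod 7 = (1910 + 477 - 19 + 4) mod 7 = 2372 mod 7 = 6 -> Sunday (Mon=0 ... Sun=6)
Days before March (Jan-Feb): 59 days
Weekday index = (6 + 59) mod 7 = 2

Wednesday


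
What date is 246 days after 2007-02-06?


Start: 2007-02-06, add 246 days
February 2007 has 28 days: 28 - 6 = 22 days to February 28 -> 224 left
March 2007 has 31 days -> 193 left
April 2007 has 30 days -> 163 left
May 2007 has 31 days -> 132 left
June 2007 has 30 days -> 102 left
July 2007 has 31 days -> 71 left
August 2007 has 31 days -> 40 left
September 2007 has 30 days -> 10 left
October 2007: 10 <= 31 -> lands on October 10

Result: 2007-10-10


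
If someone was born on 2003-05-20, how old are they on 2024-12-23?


Birth: 2003-05-20
Reference: 2024-12-23
Year difference: 2024 - 2003 = 21

21 years old


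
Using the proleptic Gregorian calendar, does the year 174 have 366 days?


Gregorian leap year rule: divisible by 4, but not by 100, unless also by 400.
174 is not divisible by 4 -> not a leap year

No


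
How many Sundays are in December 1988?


December 1988 has 31 days
Anchor: Jan 1, 1988. With p = 1988 - 1 = 1987: (p + p//4 - p//100 + p//400) mod 7 = (1987 + 496 - 19 + 4) mod 7 = 2468 mod 7 = 4 -> Friday (Mon=0 ... Sun=6)
Days before December (Jan-Nov): 335; December 1 index = (4 + 335) mod 7 = 3 -> Thursday
First Sunday is December 4
Sundays: 4, 11, 18, 25

4 Sundays


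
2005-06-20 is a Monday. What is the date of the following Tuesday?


Current: Monday
Target: Tuesday
Days ahead: 1

Next Tuesday: 2005-06-21


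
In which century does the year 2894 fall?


Century = (year - 1) // 100 + 1
= (2894 - 1) // 100 + 1
= 2893 // 100 + 1
= 28 + 1

29th century


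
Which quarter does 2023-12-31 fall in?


Month: December (month 12)
Q1: Jan-Mar, Q2: Apr-Jun, Q3: Jul-Sep, Q4: Oct-Dec

Q4


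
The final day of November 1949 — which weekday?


November 1949 has 30 days
Anchor: Jan 1, 1949. With p = 1949 - 1 = 1948: (p + p//4 - p//100 + p//400) mod 7 = (1948 + 487 - 19 + 4) mod 7 = 2420 mod 7 = 5 -> Saturday (Mon=0 ... Sun=6)
Days before November (Jan-Oct): 304; November 1 index = (5 + 304) mod 7 = 1 -> Tuesday
Last day offset: 30 - 1 = 29 days
Weekday index = (1 + 29) mod 7 = 2

Wednesday, November 30


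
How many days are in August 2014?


August 2014

31 days


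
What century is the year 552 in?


Century = (year - 1) // 100 + 1
= (552 - 1) // 100 + 1
= 551 // 100 + 1
= 5 + 1

6th century


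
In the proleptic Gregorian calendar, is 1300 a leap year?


Gregorian leap year rule: divisible by 4, but not by 100, unless also by 400.
1300 is divisible by 100 but not 400 -> not a leap year

No


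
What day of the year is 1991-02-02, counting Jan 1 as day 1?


Date: February 2, 1991
Days in months 1 through 1: 31
Plus 2 days in February

Day of year: 33


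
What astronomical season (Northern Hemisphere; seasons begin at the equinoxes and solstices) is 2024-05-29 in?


Date: May 29
Astronomical Spring (approx.; exact equinox/solstice day varies by year): March 20 to June 20
May 29 falls within the Spring window

Spring


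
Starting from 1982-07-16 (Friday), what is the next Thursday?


Current: Friday
Target: Thursday
Days ahead: 6

Next Thursday: 1982-07-22


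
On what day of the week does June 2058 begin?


Target: June 1, 2058
Anchor: Jan 1, 2058. With p = 2058 - 1 = 2057: (p + p//4 - p//100 + p//400) mod 7 = (2057 + 514 - 20 + 5) mod 7 = 2556 mod 7 = 1 -> Tuesday (Mon=0 ... Sun=6)
Days before June (Jan-May): 151 days
Weekday index = (1 + 151) mod 7 = 5

Saturday


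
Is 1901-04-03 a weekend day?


Anchor: Jan 1, 1901. With p = 1901 - 1 = 1900: (p + p//4 - p//100 + p//400) mod 7 = (1900 + 475 - 19 + 4) mod 7 = 2360 mod 7 = 1 -> Tuesday (Mon=0 ... Sun=6)
Day of year: 93; offset = 92
Weekday index = (1 + 92) mod 7 = 2 -> Wednesday
Weekend days: Saturday, Sunday

No


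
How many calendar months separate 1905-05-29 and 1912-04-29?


From May 1905 to April 1912
7 years * 12 = 84 months, minus 1 month = 83

83 months


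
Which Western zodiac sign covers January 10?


Date: January 10
Conventional tropical zodiac dates: Capricorn from December 22 onward; Aquarius starts January 20
January 10 falls within the Capricorn range

Capricorn


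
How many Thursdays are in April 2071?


April 2071 has 30 days
Anchor: Jan 1, 2071. With p = 2071 - 1 = 2070: (p + p//4 - p//100 + p//400) mod 7 = (2070 + 517 - 20 + 5) mod 7 = 2572 mod 7 = 3 -> Thursday (Mon=0 ... Sun=6)
Days before April (Jan-Mar): 90; April 1 index = (3 + 90) mod 7 = 2 -> Wednesday
First Thursday is April 2
Thursdays: 2, 9, 16, 23, 30

5 Thursdays


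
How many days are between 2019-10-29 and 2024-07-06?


From 2019-10-29 to 2024-07-06
2019-10-29: days before October = 31 + 28 + 31 + 30 + 31 + 30 + 31 + 31 + 30 = 273 (2019 is not a leap year); day of year = 273 + 29 = 302
2024-07-06: days before July = 31 + 29 + 31 + 30 + 31 + 30 = 182 (2024 is a leap year); day of year = 182 + 6 = 188
Rest of 2019: 365 - 302 = 63
Full years 2020 (366), 2021 (365), 2022 (365), 2023 (365): 1461
Total = 63 + 1461 + 188 = 1712

1712 days


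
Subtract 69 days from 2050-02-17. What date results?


Start: 2050-02-17, subtract 69 days
Back 17 days from February 17 reaches January 31, 2050 -> 52 left
January 2050 has 31 days -> back to December 31, 2049 -> 21 left
December 2049: 31 - 21 = 10 -> lands on December 10

Result: 2049-12-10


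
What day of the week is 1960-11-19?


Date: November 19, 1960
Anchor: Jan 1, 1960. With p = 1960 - 1 = 1959: (p + p//4 - p//100 + p//400) mod 7 = (1959 + 489 - 19 + 4) mod 7 = 2433 mod 7 = 4 -> Friday (Mon=0 ... Sun=6)
Days before November (Jan-Oct): 305; offset = 305 + 19 - 1 = 323
Weekday index = (4 + 323) mod 7 = 5

Day of the week: Saturday


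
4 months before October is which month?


October is month 10
10 - 4 = 6

June


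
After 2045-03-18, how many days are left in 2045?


Day of year: 77 of 365
Remaining = 365 - 77

288 days


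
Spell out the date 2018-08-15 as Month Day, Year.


ISO 2018-08-15 parses as year=2018, month=08, day=15
Month 8 -> August

August 15, 2018


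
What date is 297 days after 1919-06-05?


Start: 1919-06-05, add 297 days
June 1919 has 30 days: 30 - 5 = 25 days to June 30 -> 272 left
July 1919 has 31 days -> 241 left
August 1919 has 31 days -> 210 left
September 1919 has 30 days -> 180 left
October 1919 has 31 days -> 149 left
November 1919 has 30 days -> 119 left
December 1919 has 31 days -> 88 left
January 1920 has 31 days -> 57 left
February 1920 has 29 days -> 28 left
March 1920: 28 <= 31 -> lands on March 28

Result: 1920-03-28


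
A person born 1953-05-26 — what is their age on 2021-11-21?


Birth: 1953-05-26
Reference: 2021-11-21
Year difference: 2021 - 1953 = 68

68 years old


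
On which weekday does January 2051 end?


January 2051 has 31 days
Anchor: Jan 1, 2051. With p = 2051 - 1 = 2050: (p + p//4 - p//100 + p//400) mod 7 = (2050 + 512 - 20 + 5) mod 7 = 2547 mod 7 = 6 -> Sunday (Mon=0 ... Sun=6)
January 1 is the anchor itself -> Sunday
Last day offset: 31 - 1 = 30 days
Weekday index = (6 + 30) mod 7 = 1

Tuesday, January 31


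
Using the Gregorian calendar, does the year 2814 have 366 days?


Gregorian leap year rule: divisible by 4, but not by 100, unless also by 400.
2814 is not divisible by 4 -> not a leap year

No


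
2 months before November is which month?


November is month 11
11 - 2 = 9

September


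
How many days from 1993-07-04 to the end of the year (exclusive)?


Day of year: 185 of 365
Remaining = 365 - 185

180 days


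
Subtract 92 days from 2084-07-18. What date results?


Start: 2084-07-18, subtract 92 days
Back 18 days from July 18 reaches June 30, 2084 -> 74 left
June 2084 has 30 days -> back to May 31, 2084 -> 44 left
May 2084 has 31 days -> back to April 30, 2084 -> 13 left
April 2084: 30 - 13 = 17 -> lands on April 17

Result: 2084-04-17


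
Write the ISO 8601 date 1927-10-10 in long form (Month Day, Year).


ISO 1927-10-10 parses as year=1927, month=10, day=10
Month 10 -> October

October 10, 1927


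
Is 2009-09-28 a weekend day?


Anchor: Jan 1, 2009. With p = 2009 - 1 = 2008: (p + p//4 - p//100 + p//400) mod 7 = (2008 + 502 - 20 + 5) mod 7 = 2495 mod 7 = 3 -> Thursday (Mon=0 ... Sun=6)
Day of year: 271; offset = 270
Weekday index = (3 + 270) mod 7 = 0 -> Monday
Weekend days: Saturday, Sunday

No


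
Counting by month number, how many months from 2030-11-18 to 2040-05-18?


From November 2030 to May 2040
10 years * 12 = 120 months, minus 6 months = 114

114 months


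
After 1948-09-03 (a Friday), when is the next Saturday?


Current: Friday
Target: Saturday
Days ahead: 1

Next Saturday: 1948-09-04


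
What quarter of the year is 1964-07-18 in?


Month: July (month 7)
Q1: Jan-Mar, Q2: Apr-Jun, Q3: Jul-Sep, Q4: Oct-Dec

Q3


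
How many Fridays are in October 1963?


October 1963 has 31 days
Anchor: Jan 1, 1963. With p = 1963 - 1 = 1962: (p + p//4 - p//100 + p//400) mod 7 = (1962 + 490 - 19 + 4) mod 7 = 2437 mod 7 = 1 -> Tuesday (Mon=0 ... Sun=6)
Days before October (Jan-Sep): 273; October 1 index = (1 + 273) mod 7 = 1 -> Tuesday
First Friday is October 4
Fridays: 4, 11, 18, 25

4 Fridays


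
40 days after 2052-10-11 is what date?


Start: 2052-10-11, add 40 days
October 2052 has 31 days: 31 - 11 = 20 days to October 31 -> 20 left
November 2052: 20 <= 30 -> lands on November 20

Result: 2052-11-20


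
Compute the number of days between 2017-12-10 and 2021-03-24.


From 2017-12-10 to 2021-03-24
2017-12-10: days before December = 31 + 28 + 31 + 30 + 31 + 30 + 31 + 31 + 30 + 31 + 30 = 334 (2017 is not a leap year); day of year = 334 + 10 = 344
2021-03-24: days before March = 31 + 28 = 59 (2021 is not a leap year); day of year = 59 + 24 = 83
Rest of 2017: 365 - 344 = 21
Full years 2018 (365), 2019 (365), 2020 (366): 1096
Total = 21 + 1096 + 83 = 1200

1200 days


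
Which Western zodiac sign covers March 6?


Date: March 6
Conventional tropical zodiac dates: Pisces from February 19 onward; Aries starts March 21
March 6 falls within the Pisces range

Pisces


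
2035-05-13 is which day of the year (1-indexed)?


Date: May 13, 2035
Days in months 1 through 4: 120
Plus 13 days in May

Day of year: 133


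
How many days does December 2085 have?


December 2085

31 days


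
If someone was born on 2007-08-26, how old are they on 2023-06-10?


Birth: 2007-08-26
Reference: 2023-06-10
Year difference: 2023 - 2007 = 16
Birthday not yet reached in 2023, subtract 1

15 years old


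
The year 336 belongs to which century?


Century = (year - 1) // 100 + 1
= (336 - 1) // 100 + 1
= 335 // 100 + 1
= 3 + 1

4th century


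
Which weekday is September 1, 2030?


Target: September 1, 2030
Anchor: Jan 1, 2030. With p = 2030 - 1 = 2029: (p + p//4 - p//100 + p//400) mod 7 = (2029 + 507 - 20 + 5) mod 7 = 2521 mod 7 = 1 -> Tuesday (Mon=0 ... Sun=6)
Days before September (Jan-Aug): 243 days
Weekday index = (1 + 243) mod 7 = 6

Sunday


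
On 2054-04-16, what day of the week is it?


Date: April 16, 2054
Anchor: Jan 1, 2054. With p = 2054 - 1 = 2053: (p + p//4 - p//100 + p//400) mod 7 = (2053 + 513 - 20 + 5) mod 7 = 2551 mod 7 = 3 -> Thursday (Mon=0 ... Sun=6)
Days before April (Jan-Mar): 90; offset = 90 + 16 - 1 = 105
Weekday index = (3 + 105) mod 7 = 3

Day of the week: Thursday


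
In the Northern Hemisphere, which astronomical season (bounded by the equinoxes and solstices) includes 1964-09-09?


Date: September 9
Astronomical Summer (approx.; exact equinox/solstice day varies by year): June 21 to September 21
September 9 falls within the Summer window

Summer


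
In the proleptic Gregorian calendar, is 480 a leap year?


Gregorian leap year rule: divisible by 4, but not by 100, unless also by 400.
480 is divisible by 4 but not 100 -> leap year

Yes


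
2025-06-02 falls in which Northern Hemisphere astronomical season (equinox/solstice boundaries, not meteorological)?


Date: June 2
Astronomical Spring (approx.; exact equinox/solstice day varies by year): March 20 to June 20
June 2 falls within the Spring window

Spring


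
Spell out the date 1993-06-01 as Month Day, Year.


ISO 1993-06-01 parses as year=1993, month=06, day=01
Month 6 -> June

June 1, 1993


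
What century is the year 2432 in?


Century = (year - 1) // 100 + 1
= (2432 - 1) // 100 + 1
= 2431 // 100 + 1
= 24 + 1

25th century


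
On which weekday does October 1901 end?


October 1901 has 31 days
Anchor: Jan 1, 1901. With p = 1901 - 1 = 1900: (p + p//4 - p//100 + p//400) mod 7 = (1900 + 475 - 19 + 4) mod 7 = 2360 mod 7 = 1 -> Tuesday (Mon=0 ... Sun=6)
Days before October (Jan-Sep): 273; October 1 index = (1 + 273) mod 7 = 1 -> Tuesday
Last day offset: 31 - 1 = 30 days
Weekday index = (1 + 30) mod 7 = 3

Thursday, October 31


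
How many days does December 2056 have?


December 2056

31 days


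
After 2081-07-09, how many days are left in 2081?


Day of year: 190 of 365
Remaining = 365 - 190

175 days


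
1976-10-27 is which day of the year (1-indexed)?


Date: October 27, 1976
Days in months 1 through 9: 274
Plus 27 days in October

Day of year: 301


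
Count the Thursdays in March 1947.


March 1947 has 31 days
Anchor: Jan 1, 1947. With p = 1947 - 1 = 1946: (p + p//4 - p//100 + p//400) mod 7 = (1946 + 486 - 19 + 4) mod 7 = 2417 mod 7 = 2 -> Wednesday (Mon=0 ... Sun=6)
Days before March (Jan-Feb): 59; March 1 index = (2 + 59) mod 7 = 5 -> Saturday
First Thursday is March 6
Thursdays: 6, 13, 20, 27

4 Thursdays


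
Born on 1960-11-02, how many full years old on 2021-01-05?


Birth: 1960-11-02
Reference: 2021-01-05
Year difference: 2021 - 1960 = 61
Birthday not yet reached in 2021, subtract 1

60 years old


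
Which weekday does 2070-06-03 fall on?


Date: June 3, 2070
Anchor: Jan 1, 2070. With p = 2070 - 1 = 2069: (p + p//4 - p//100 + p//400) mod 7 = (2069 + 517 - 20 + 5) mod 7 = 2571 mod 7 = 2 -> Wednesday (Mon=0 ... Sun=6)
Days before June (Jan-May): 151; offset = 151 + 3 - 1 = 153
Weekday index = (2 + 153) mod 7 = 1

Day of the week: Tuesday


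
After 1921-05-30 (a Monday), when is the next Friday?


Current: Monday
Target: Friday
Days ahead: 4

Next Friday: 1921-06-03


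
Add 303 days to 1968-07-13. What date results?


Start: 1968-07-13, add 303 days
July 1968 has 31 days: 31 - 13 = 18 days to July 31 -> 285 left
August 1968 has 31 days -> 254 left
September 1968 has 30 days -> 224 left
October 1968 has 31 days -> 193 left
November 1968 has 30 days -> 163 left
December 1968 has 31 days -> 132 left
January 1969 has 31 days -> 101 left
February 1969 has 28 days -> 73 left
March 1969 has 31 days -> 42 left
April 1969 has 30 days -> 12 left
May 1969: 12 <= 31 -> lands on May 12

Result: 1969-05-12


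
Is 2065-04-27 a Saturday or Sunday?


Anchor: Jan 1, 2065. With p = 2065 - 1 = 2064: (p + p//4 - p//100 + p//400) mod 7 = (2064 + 516 - 20 + 5) mod 7 = 2565 mod 7 = 3 -> Thursday (Mon=0 ... Sun=6)
Day of year: 117; offset = 116
Weekday index = (3 + 116) mod 7 = 0 -> Monday
Weekend days: Saturday, Sunday

No


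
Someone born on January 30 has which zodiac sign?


Date: January 30
Conventional tropical zodiac dates: Aquarius from January 20 onward; Pisces starts February 19
January 30 falls within the Aquarius range

Aquarius


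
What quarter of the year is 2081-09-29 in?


Month: September (month 9)
Q1: Jan-Mar, Q2: Apr-Jun, Q3: Jul-Sep, Q4: Oct-Dec

Q3


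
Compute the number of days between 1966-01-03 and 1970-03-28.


From 1966-01-03 to 1970-03-28
1966-01-03: day of year = 3
1970-03-28: days before March = 31 + 28 = 59 (1970 is not a leap year); day of year = 59 + 28 = 87
Rest of 1966: 365 - 3 = 362
Full years 1967 (365), 1968 (366), 1969 (365): 1096
Total = 362 + 1096 + 87 = 1545

1545 days


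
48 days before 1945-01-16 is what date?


Start: 1945-01-16, subtract 48 days
Back 16 days from January 16 reaches December 31, 1944 -> 32 left
December 1944 has 31 days -> back to November 30, 1944 -> 1 left
November 1944: 30 - 1 = 29 -> lands on November 29

Result: 1944-11-29


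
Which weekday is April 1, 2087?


Target: April 1, 2087
Anchor: Jan 1, 2087. With p = 2087 - 1 = 2086: (p + p//4 - p//100 + p//400) mod 7 = (2086 + 521 - 20 + 5) mod 7 = 2592 mod 7 = 2 -> Wednesday (Mon=0 ... Sun=6)
Days before April (Jan-Mar): 90 days
Weekday index = (2 + 90) mod 7 = 1

Tuesday
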